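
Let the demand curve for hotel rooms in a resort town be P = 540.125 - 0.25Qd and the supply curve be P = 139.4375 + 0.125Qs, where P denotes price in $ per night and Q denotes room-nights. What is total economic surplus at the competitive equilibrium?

In direct form, Qd = 2160.5 - 4P and Qs = -1115.5 + 8P.
At equilibrium Qd = Qs, so 2160.5 - 4P = -1115.5 + 8P; collecting terms, 3276 = 12P and P* = 273.
Plugging P* into demand: Q* = 2160.5 - 4(273) = 1068.5.
Demand choke price = 540.125; supply choke price = 139.4375. CS = ½(540.125 - 273)(1068.5) = 142711.53125; PS = ½(273 - 139.4375)(1068.5) = 71355.765625. Total surplus = 214067.296875.

Total surplus = 214067.296875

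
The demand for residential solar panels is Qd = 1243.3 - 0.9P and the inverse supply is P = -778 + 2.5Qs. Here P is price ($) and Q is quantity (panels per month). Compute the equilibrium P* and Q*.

P* = 717, Q* = 598

Inverting to quantity form: Qs = 311.2 + 0.4P.
At equilibrium Qd = Qs, so 1243.3 - 0.9P = 311.2 + 0.4P; collecting terms, 932.1 = 1.3P and P* = 717.
Plugging P* into demand: Q* = 1243.3 - 0.9(717) = 598.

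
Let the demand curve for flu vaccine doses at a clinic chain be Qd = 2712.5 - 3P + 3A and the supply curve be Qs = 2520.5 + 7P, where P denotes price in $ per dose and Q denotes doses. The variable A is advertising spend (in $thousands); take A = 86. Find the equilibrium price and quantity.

P* = 45, Q* = 2835.5

With A = 86, demand is Qd = 2970.5 - 3P.
At equilibrium Qd = Qs, so 2970.5 - 3P = 2520.5 + 7P; collecting terms, 450 = 10P and P* = 45.
Substitute back: Q* = 2970.5 - 3(45) = 2835.5.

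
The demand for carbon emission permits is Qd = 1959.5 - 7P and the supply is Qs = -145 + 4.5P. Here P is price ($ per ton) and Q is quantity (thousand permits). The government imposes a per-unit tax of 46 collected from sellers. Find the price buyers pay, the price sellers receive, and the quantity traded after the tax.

P_b = 201, P_s = 155, Q = 552.5

The tax drives a wedge P_b - P_s = 46. Substituting P_s = P_b - 46 into supply: Qs = -352 + 4.5P_b.
Set Qd = Qs: 1959.5 - 7P_b = -352 + 4.5P_b, so 2311.5 = 11.5P_b and P_b = 201.
So P_s = 155 and the quantity traded is Q = 1959.5 - 7(201) = 552.5.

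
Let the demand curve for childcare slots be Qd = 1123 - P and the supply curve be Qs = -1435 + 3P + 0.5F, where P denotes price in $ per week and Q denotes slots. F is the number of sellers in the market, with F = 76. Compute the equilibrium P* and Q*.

With F = 76, supply is Qs = -1397 + 3P.
At equilibrium Qd = Qs, so 1123 - P = -1397 + 3P; collecting terms, 2520 = 4P and P* = 630.
Plugging P* into demand: Q* = 1123 - 630 = 493.

P* = 630, Q* = 493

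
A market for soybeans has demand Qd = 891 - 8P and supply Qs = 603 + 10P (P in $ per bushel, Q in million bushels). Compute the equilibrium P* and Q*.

P* = 16, Q* = 763

Set Qd = Qs: 891 - 8P = 603 + 10P, so 288 = 18P and P* = 16.
Plugging P* into demand: Q* = 891 - 8(16) = 763.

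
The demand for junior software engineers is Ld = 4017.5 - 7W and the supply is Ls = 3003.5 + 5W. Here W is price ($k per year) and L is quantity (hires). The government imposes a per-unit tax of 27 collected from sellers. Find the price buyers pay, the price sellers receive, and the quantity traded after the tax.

W_b = 95.75, W_s = 68.75, L = 3347.25

Sellers keep W_s = W_b - 27 per unit, so supply in terms of the buyer price is Ls = 2868.5 + 5W_b.
Set Ld = Ls: 4017.5 - 7W_b = 2868.5 + 5W_b, so 1149 = 12W_b and W_b = 95.75.
So W_s = 68.75 and the quantity traded is L = 4017.5 - 7(95.75) = 3347.25.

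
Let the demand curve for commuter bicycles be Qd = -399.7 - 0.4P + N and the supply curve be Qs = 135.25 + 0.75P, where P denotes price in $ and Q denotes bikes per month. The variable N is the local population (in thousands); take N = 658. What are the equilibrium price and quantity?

P* = 107, Q* = 215.5

With N = 658, demand is Qd = 258.3 - 0.4P.
Set Qd = Qs: 258.3 - 0.4P = 135.25 + 0.75P, so 123.05 = 1.15P and P* = 107.
Then Q* = 258.3 - 0.4(107) = 215.5.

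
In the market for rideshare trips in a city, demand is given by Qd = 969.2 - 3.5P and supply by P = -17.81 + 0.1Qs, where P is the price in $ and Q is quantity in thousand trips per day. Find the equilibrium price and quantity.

Inverting to quantity form: Qs = 178.1 + 10P.
Set Qd = Qs: 969.2 - 3.5P = 178.1 + 10P, so 791.1 = 13.5P and P* = 58.6.
Then Q* = 969.2 - 3.5(58.6) = 764.1.

P* = 58.6, Q* = 764.1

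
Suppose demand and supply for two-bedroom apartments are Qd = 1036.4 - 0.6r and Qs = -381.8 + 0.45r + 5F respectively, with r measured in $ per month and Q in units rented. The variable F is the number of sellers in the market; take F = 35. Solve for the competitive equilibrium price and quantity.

r* = 1184, Q* = 326

With F = 35, supply is Qs = -206.8 + 0.45r.
Equating demand and supply, 1036.4 - 0.6r = -206.8 + 0.45r gives 1.05r = 1243.2, so r* = 1184.
Substitute back: Q* = 1036.4 - 0.6(1184) = 326.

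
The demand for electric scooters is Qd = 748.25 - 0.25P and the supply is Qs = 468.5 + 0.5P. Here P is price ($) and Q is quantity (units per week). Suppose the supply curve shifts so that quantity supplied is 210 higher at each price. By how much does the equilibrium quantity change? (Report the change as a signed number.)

ΔQ = 70

The market clears where 748.25 - 0.25P = 468.5 + 0.5P. Rearranging, 0.75P = 279.75, hence P* = 373.
From the demand curve, Q* = 748.25 - 0.25(373) = 655.
After the shift, supply is Qs = 678.5 + 0.5P.
New equilibrium: 69.75 = 0.75P, so P = 93 and Q = 725.
ΔQ = 725 - 655 = 70.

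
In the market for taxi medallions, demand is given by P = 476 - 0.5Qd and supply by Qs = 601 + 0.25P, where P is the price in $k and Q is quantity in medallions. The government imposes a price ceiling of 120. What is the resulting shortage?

Inverting to quantity form: Qd = 952 - 2P.
At P = 120: Qd = 712 and Qs = 631.
Shortage = Qd - Qs = 712 - 631 = 81.

Shortage = 81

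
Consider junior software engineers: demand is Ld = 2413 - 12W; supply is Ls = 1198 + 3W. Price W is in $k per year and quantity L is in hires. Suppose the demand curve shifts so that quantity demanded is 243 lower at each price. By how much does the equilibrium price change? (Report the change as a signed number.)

ΔW = -16.2

Equating demand and supply, 2413 - 12W = 1198 + 3W gives 15W = 1215, so W* = 81.
From the demand curve, L* = 2413 - 12(81) = 1441.
After the shift, demand is Ld = 2170 - 12W.
The new intersection has 972 = 15W, i.e. W = 64.8, L = 1392.4.
ΔW = 64.8 - 81 = -16.2.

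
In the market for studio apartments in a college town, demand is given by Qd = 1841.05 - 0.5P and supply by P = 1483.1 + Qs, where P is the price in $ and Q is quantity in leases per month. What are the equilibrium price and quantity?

P* = 2216.1, Q* = 733

Solving each curve for Q: Qs = -1483.1 + P.
Set Qd = Qs: 1841.05 - 0.5P = -1483.1 + P, so 3324.15 = 1.5P and P* = 2216.1.
Plugging P* into demand: Q* = 1841.05 - 0.5(2216.1) = 733.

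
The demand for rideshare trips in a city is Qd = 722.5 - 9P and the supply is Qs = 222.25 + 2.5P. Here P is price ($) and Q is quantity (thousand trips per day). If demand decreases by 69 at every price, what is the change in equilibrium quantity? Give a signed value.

Equating demand and supply, 722.5 - 9P = 222.25 + 2.5P gives 11.5P = 500.25, so P* = 43.5.
Plugging P* into demand: Q* = 722.5 - 9(43.5) = 331.
After the shift, demand is Qd = 653.5 - 9P.
The new intersection has 431.25 = 11.5P, i.e. P = 37.5, Q = 316.
ΔQ = 316 - 331 = -15.

ΔQ = -15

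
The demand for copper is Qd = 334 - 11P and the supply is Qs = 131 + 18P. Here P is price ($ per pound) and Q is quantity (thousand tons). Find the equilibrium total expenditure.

Total expenditure = 1799

The market clears where 334 - 11P = 131 + 18P. Rearranging, 29P = 203, hence P* = 7.
Then Q* = 334 - 11(7) = 257.
Total expenditure = P* × Q* = 7 × 257 = 1799.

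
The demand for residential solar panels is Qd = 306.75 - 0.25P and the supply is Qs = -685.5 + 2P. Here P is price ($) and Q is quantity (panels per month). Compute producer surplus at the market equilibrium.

Equating demand and supply, 306.75 - 0.25P = -685.5 + 2P gives 2.25P = 992.25, so P* = 441.
From the demand curve, Q* = 306.75 - 0.25(441) = 196.5.
Supply choke price (Qs = 0): P = 342.75. Producer surplus = ½ × (441 - 342.75) × 196.5 = 9653.0625.

Producer surplus = 9653.0625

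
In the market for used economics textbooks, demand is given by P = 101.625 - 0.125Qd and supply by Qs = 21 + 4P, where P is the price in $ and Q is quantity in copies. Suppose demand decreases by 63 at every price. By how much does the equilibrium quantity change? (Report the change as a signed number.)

ΔQ = -21

Rewriting in direct form: Qd = 813 - 8P.
The market clears where 813 - 8P = 21 + 4P. Rearranging, 12P = 792, hence P* = 66.
Plugging P* into demand: Q* = 813 - 8(66) = 285.
After the shift, demand is Qd = 750 - 8P.
New equilibrium: 729 = 12P, so P = 60.75 and Q = 264.
ΔQ = 264 - 285 = -21.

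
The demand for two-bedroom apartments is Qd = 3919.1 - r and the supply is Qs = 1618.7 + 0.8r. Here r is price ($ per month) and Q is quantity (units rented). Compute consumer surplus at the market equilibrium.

Set Qd = Qs: 3919.1 - r = 1618.7 + 0.8r, so 2300.4 = 1.8r and r* = 1278.
From the demand curve, Q* = 3919.1 - 1278 = 2641.1.
Demand choke price (Qd = 0): r = 3919.1. Consumer surplus = ½ × (3919.1 - 1278) × 2641.1 = 3487704.605.

Consumer surplus = 3487704.605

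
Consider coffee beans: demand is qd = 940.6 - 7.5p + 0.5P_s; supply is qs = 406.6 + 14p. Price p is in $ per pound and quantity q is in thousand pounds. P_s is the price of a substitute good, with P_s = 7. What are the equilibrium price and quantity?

p* = 25, q* = 756.6

With P_s = 7, demand is qd = 944.1 - 7.5p.
Equating demand and supply, 944.1 - 7.5p = 406.6 + 14p gives 21.5p = 537.5, so p* = 25.
From the demand curve, q* = 944.1 - 7.5(25) = 756.6.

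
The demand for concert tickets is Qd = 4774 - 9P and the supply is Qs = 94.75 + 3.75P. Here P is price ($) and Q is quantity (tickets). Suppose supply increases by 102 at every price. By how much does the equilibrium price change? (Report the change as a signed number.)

Set Qd = Qs: 4774 - 9P = 94.75 + 3.75P, so 4679.25 = 12.75P and P* = 367.
Plugging P* into demand: Q* = 4774 - 9(367) = 1471.
After the shift, supply is Qs = 196.75 + 3.75P.
New equilibrium: 4577.25 = 12.75P, so P = 359 and Q = 1543.
ΔP = 359 - 367 = -8.

ΔP = -8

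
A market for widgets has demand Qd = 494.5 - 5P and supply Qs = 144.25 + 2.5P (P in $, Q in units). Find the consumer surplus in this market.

Consumer surplus = 6812.1

The market clears where 494.5 - 5P = 144.25 + 2.5P. Rearranging, 7.5P = 350.25, hence P* = 46.7.
Substitute back: Q* = 494.5 - 5(46.7) = 261.
Demand choke price (Qd = 0): P = 494.5/5 = 98.9. Consumer surplus = ½ × (98.9 - 46.7) × 261 = 6812.1.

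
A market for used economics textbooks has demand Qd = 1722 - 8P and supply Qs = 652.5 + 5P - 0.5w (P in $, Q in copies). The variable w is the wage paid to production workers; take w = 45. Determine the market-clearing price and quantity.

With w = 45, supply is Qs = 630 + 5P.
Equating demand and supply, 1722 - 8P = 630 + 5P gives 13P = 1092, so P* = 84.
Then Q* = 1722 - 8(84) = 1050.

P* = 84, Q* = 1050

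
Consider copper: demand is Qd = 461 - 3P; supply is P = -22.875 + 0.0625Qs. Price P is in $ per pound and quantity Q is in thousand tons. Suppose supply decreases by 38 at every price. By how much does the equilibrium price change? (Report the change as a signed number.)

Solving each curve for Q: Qs = 366 + 16P.
At equilibrium Qd = Qs, so 461 - 3P = 366 + 16P; collecting terms, 95 = 19P and P* = 5.
Plugging P* into demand: Q* = 461 - 3(5) = 446.
After the shift, supply is Qs = 328 + 16P.
New equilibrium: 133 = 19P, so P = 7 and Q = 440.
ΔP = 7 - 5 = 2.

ΔP = 2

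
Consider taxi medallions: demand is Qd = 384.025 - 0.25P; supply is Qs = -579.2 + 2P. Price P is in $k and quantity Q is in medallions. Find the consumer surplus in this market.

Consumer surplus = 153458

At equilibrium Qd = Qs, so 384.025 - 0.25P = -579.2 + 2P; collecting terms, 963.225 = 2.25P and P* = 428.1.
Plugging P* into demand: Q* = 384.025 - 0.25(428.1) = 277.
Demand choke price (Qd = 0): P = 384.025/0.25 = 1536.1. Consumer surplus = ½ × (1536.1 - 428.1) × 277 = 153458.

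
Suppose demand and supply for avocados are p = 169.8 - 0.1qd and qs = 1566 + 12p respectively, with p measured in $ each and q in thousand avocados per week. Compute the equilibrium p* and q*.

Solving each curve for q: qd = 1698 - 10p.
Equating demand and supply, 1698 - 10p = 1566 + 12p gives 22p = 132, so p* = 6.
Then q* = 1698 - 10(6) = 1638.

p* = 6, q* = 1638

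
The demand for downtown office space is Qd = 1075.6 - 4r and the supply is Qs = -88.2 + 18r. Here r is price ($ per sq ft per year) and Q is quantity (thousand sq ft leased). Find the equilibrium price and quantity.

r* = 52.9, Q* = 864

Equating demand and supply, 1075.6 - 4r = -88.2 + 18r gives 22r = 1163.8, so r* = 52.9.
Substitute back: Q* = 1075.6 - 4(52.9) = 864.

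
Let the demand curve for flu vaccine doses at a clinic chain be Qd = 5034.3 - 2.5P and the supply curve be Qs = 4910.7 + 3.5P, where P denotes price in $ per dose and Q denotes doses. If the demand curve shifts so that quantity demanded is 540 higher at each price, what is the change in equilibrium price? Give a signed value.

At equilibrium Qd = Qs, so 5034.3 - 2.5P = 4910.7 + 3.5P; collecting terms, 123.6 = 6P and P* = 20.6.
Then Q* = 5034.3 - 2.5(20.6) = 4982.8.
After the shift, demand is Qd = 5574.3 - 2.5P.
New equilibrium: 663.6 = 6P, so P = 110.6 and Q = 5297.8.
ΔP = 110.6 - 20.6 = 90.

ΔP = 90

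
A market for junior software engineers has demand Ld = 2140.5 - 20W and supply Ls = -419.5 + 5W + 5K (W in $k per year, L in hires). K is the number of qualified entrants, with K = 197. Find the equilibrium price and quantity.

With K = 197, supply is Ls = 565.5 + 5W.
The market clears where 2140.5 - 20W = 565.5 + 5W. Rearranging, 25W = 1575, hence W* = 63.
From the demand curve, L* = 2140.5 - 20(63) = 880.5.

W* = 63, L* = 880.5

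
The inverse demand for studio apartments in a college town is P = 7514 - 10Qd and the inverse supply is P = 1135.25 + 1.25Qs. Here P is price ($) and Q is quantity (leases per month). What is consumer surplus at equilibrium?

Consumer surplus = 1607445

Solving each curve for Q: Qd = 751.4 - 0.1P and Qs = -908.2 + 0.8P.
At equilibrium Qd = Qs, so 751.4 - 0.1P = -908.2 + 0.8P; collecting terms, 1659.6 = 0.9P and P* = 1844.
Plugging P* into demand: Q* = 751.4 - 0.1(1844) = 567.
Demand choke price (Qd = 0): P = 751.4/0.1 = 7514. Consumer surplus = ½ × (7514 - 1844) × 567 = 1607445.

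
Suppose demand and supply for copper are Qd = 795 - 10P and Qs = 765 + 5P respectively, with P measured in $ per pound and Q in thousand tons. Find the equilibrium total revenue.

The market clears where 795 - 10P = 765 + 5P. Rearranging, 15P = 30, hence P* = 2.
Substitute back: Q* = 795 - 10(2) = 775.
Total revenue = P* × Q* = 2 × 775 = 1550.

Total revenue = 1550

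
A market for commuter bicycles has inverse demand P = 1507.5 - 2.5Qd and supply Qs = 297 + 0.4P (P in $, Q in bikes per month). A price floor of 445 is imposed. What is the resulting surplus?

Solving each curve for Q: Qd = 603 - 0.4P.
With P fixed at 445, quantity demanded is 425 and quantity supplied is 475.
Surplus = Qs - Qd = 475 - 425 = 50.

Surplus = 50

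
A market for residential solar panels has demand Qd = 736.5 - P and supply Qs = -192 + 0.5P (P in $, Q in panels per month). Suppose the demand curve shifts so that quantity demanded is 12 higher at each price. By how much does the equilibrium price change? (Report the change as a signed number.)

Set Qd = Qs: 736.5 - P = -192 + 0.5P, so 928.5 = 1.5P and P* = 619.
From the demand curve, Q* = 736.5 - 619 = 117.5.
After the shift, demand is Qd = 748.5 - P.
Re-solving, 1.5P = 940.5 gives P = 627 and Q = 121.5.
ΔP = 627 - 619 = 8.

ΔP = 8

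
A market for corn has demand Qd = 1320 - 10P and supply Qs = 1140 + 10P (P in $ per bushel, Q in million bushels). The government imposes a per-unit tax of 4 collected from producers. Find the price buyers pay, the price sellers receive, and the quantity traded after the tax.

P_b = 11, P_s = 7, Q = 1210

With a tax of 4 on producers, they supply based on the net price P_s = P_b - 4, so Qs = 1100 + 10P_b.
Market clearing requires 1320 - 10P_b = 1100 + 10P_b; hence 220 = 20P_b and P_b = 11.
So P_s = 7 and the quantity traded is Q = 1320 - 10(11) = 1210.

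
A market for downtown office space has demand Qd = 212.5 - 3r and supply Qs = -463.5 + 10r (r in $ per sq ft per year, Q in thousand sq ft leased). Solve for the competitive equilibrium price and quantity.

Set Qd = Qs: 212.5 - 3r = -463.5 + 10r, so 676 = 13r and r* = 52.
Then Q* = 212.5 - 3(52) = 56.5.

r* = 52, Q* = 56.5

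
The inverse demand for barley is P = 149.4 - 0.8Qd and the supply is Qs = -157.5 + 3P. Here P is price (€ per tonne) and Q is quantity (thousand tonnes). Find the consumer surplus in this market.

Consumer surplus = 2924.1

Inverting to quantity form: Qd = 186.75 - 1.25P.
At equilibrium Qd = Qs, so 186.75 - 1.25P = -157.5 + 3P; collecting terms, 344.25 = 4.25P and P* = 81.
Plugging P* into demand: Q* = 186.75 - 1.25(81) = 85.5.
Demand choke price (Qd = 0): P = 186.75/1.25 = 149.4. Consumer surplus = ½ × (149.4 - 81) × 85.5 = 2924.1.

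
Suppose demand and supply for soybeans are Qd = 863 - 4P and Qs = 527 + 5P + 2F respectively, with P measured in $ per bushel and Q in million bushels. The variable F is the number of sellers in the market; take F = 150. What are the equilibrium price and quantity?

P* = 4, Q* = 847

With F = 150, supply is Qs = 827 + 5P.
At equilibrium Qd = Qs, so 863 - 4P = 827 + 5P; collecting terms, 36 = 9P and P* = 4.
Plugging P* into demand: Q* = 863 - 4(4) = 847.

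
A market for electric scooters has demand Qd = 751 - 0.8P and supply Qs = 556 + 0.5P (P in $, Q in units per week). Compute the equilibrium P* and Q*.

Set Qd = Qs: 751 - 0.8P = 556 + 0.5P, so 195 = 1.3P and P* = 150.
Then Q* = 751 - 0.8(150) = 631.

P* = 150, Q* = 631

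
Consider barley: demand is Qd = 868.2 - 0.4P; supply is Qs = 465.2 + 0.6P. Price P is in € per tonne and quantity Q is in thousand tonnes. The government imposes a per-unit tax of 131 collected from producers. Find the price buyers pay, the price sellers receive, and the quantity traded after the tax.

P_b = 481.6, P_s = 350.6, Q = 675.56

With a tax of 131 on producers, they supply based on the net price P_s = P_b - 131, so Qs = 386.6 + 0.6P_b.
Equate demand and the shifted supply: 868.2 - 0.4P_b = 386.6 + 0.6P_b, giving P_b = 481.6, so P_b = 481.6.
Then P_s = 481.6 - 131 = 350.6 and Q = 868.2 - 0.4(481.6) = 675.56.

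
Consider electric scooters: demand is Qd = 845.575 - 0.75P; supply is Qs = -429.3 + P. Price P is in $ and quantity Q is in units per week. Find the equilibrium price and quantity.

P* = 728.5, Q* = 299.2

The market clears where 845.575 - 0.75P = -429.3 + P. Rearranging, 1.75P = 1274.875, hence P* = 728.5.
Plugging P* into demand: Q* = 845.575 - 0.75(728.5) = 299.2.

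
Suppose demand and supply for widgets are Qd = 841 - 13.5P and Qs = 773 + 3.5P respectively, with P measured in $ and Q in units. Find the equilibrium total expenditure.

Total expenditure = 3148

The market clears where 841 - 13.5P = 773 + 3.5P. Rearranging, 17P = 68, hence P* = 4.
Then Q* = 841 - 13.5(4) = 787.
Total expenditure = P* × Q* = 4 × 787 = 3148.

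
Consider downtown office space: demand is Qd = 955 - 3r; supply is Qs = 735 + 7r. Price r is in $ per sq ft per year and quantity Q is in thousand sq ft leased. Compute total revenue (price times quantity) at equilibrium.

Total revenue = 19558

Equating demand and supply, 955 - 3r = 735 + 7r gives 10r = 220, so r* = 22.
Substitute back: Q* = 955 - 3(22) = 889.
Total revenue = r* × Q* = 22 × 889 = 19558.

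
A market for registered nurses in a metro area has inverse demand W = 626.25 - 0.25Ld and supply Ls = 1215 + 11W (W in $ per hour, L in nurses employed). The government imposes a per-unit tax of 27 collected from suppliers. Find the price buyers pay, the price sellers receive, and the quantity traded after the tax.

Solving each curve for L: Ld = 2505 - 4W.
The tax drives a wedge W_b - W_s = 27. Substituting W_s = W_b - 27 into supply: Ls = 918 + 11W_b.
Equate demand and the shifted supply: 2505 - 4W_b = 918 + 11W_b, giving 15W_b = 1587, so W_b = 105.8.
So W_s = 78.8 and the quantity traded is L = 2505 - 4(105.8) = 2081.8.

W_b = 105.8, W_s = 78.8, L = 2081.8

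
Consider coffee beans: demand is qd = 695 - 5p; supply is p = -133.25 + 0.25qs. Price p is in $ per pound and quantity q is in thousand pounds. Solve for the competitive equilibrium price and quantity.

Rewriting in direct form: qs = 533 + 4p.
At equilibrium qd = qs, so 695 - 5p = 533 + 4p; collecting terms, 162 = 9p and p* = 18.
Substitute back: q* = 695 - 5(18) = 605.

p* = 18, q* = 605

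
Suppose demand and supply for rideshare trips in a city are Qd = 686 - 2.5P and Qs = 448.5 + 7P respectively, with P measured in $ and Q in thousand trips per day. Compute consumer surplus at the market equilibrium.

Consumer surplus = 77750.45

The market clears where 686 - 2.5P = 448.5 + 7P. Rearranging, 9.5P = 237.5, hence P* = 25.
Substitute back: Q* = 686 - 2.5(25) = 623.5.
Demand choke price (Qd = 0): P = 686/2.5 = 274.4. Consumer surplus = ½ × (274.4 - 25) × 623.5 = 77750.45.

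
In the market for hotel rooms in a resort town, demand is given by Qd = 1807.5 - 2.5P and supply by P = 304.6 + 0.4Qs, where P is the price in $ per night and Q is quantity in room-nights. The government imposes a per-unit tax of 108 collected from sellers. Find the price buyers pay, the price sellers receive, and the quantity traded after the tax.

Rewriting in direct form: Qs = -761.5 + 2.5P.
The tax drives a wedge P_b - P_s = 108. Substituting P_s = P_b - 108 into supply: Qs = -1031.5 + 2.5P_b.
Equate demand and the shifted supply: 1807.5 - 2.5P_b = -1031.5 + 2.5P_b, giving 5P_b = 2839, so P_b = 567.8.
Then P_s = 567.8 - 108 = 459.8 and Q = 1807.5 - 2.5(567.8) = 388.

P_b = 567.8, P_s = 459.8, Q = 388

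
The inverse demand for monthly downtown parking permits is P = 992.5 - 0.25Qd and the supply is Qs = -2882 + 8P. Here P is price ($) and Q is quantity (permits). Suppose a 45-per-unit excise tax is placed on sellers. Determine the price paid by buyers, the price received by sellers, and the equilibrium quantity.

Solving each curve for Q: Qd = 3970 - 4P.
With a tax of 45 on sellers, they supply based on the net price P_s = P_b - 45, so Qs = -3242 + 8P_b.
Set Qd = Qs: 3970 - 4P_b = -3242 + 8P_b, so 7212 = 12P_b and P_b = 601.
So P_s = 556 and the quantity traded is Q = 3970 - 4(601) = 1566.

P_b = 601, P_s = 556, Q = 1566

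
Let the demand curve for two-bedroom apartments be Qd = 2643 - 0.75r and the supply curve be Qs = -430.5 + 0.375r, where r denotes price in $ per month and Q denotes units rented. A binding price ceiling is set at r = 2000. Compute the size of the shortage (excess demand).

Shortage = 823.5

At r = 2000: Qd = 1143 and Qs = 319.5.
Shortage = Qd - Qs = 1143 - 319.5 = 823.5.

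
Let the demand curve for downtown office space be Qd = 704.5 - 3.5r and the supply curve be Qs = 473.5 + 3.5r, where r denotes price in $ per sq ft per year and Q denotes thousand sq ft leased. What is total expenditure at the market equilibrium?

At equilibrium Qd = Qs, so 704.5 - 3.5r = 473.5 + 3.5r; collecting terms, 231 = 7r and r* = 33.
Plugging r* into demand: Q* = 704.5 - 3.5(33) = 589.
Total expenditure = r* × Q* = 33 × 589 = 19437.

Total expenditure = 19437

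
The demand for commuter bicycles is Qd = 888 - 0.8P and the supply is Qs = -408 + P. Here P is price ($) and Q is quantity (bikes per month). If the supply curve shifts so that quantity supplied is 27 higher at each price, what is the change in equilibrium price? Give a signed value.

The market clears where 888 - 0.8P = -408 + P. Rearranging, 1.8P = 1296, hence P* = 720.
Plugging P* into demand: Q* = 888 - 0.8(720) = 312.
After the shift, supply is Qs = -381 + P.
Re-solving, 1.8P = 1269 gives P = 705 and Q = 324.
ΔP = 705 - 720 = -15.

ΔP = -15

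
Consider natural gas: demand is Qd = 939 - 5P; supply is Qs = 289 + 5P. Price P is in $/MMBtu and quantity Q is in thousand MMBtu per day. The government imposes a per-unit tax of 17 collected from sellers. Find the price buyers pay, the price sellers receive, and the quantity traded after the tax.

P_b = 73.5, P_s = 56.5, Q = 571.5

The tax drives a wedge P_b - P_s = 17. Substituting P_s = P_b - 17 into supply: Qs = 204 + 5P_b.
Set Qd = Qs: 939 - 5P_b = 204 + 5P_b, so 735 = 10P_b and P_b = 73.5.
So P_s = 56.5 and the quantity traded is Q = 939 - 5(73.5) = 571.5.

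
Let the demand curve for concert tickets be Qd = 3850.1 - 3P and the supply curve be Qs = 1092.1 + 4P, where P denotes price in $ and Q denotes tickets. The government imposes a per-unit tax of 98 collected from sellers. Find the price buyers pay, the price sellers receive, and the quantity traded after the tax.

P_b = 450, P_s = 352, Q = 2500.1

The tax drives a wedge P_b - P_s = 98. Substituting P_s = P_b - 98 into supply: Qs = 700.1 + 4P_b.
Market clearing requires 3850.1 - 3P_b = 700.1 + 4P_b; hence 3150 = 7P_b and P_b = 450.
So P_s = 352 and the quantity traded is Q = 3850.1 - 3(450) = 2500.1.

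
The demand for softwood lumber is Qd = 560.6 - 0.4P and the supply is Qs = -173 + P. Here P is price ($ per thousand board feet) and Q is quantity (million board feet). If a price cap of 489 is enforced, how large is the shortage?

Shortage = 49

With P fixed at 489, quantity demanded is 365 and quantity supplied is 316.
Shortage = Qd - Qs = 365 - 316 = 49.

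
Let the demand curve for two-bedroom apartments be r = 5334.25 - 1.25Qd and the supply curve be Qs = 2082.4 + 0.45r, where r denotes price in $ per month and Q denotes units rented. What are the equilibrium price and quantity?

Solving each curve for Q: Qd = 4267.4 - 0.8r.
Equating demand and supply, 4267.4 - 0.8r = 2082.4 + 0.45r gives 1.25r = 2185, so r* = 1748.
Substitute back: Q* = 4267.4 - 0.8(1748) = 2869.

r* = 1748, Q* = 2869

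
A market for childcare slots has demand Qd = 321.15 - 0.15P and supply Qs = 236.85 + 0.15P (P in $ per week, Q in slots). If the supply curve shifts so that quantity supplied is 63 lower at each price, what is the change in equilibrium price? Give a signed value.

ΔP = 210

Set Qd = Qs: 321.15 - 0.15P = 236.85 + 0.15P, so 84.3 = 0.3P and P* = 281.
Then Q* = 321.15 - 0.15(281) = 279.
After the shift, supply is Qs = 173.85 + 0.15P.
Re-solving, 0.3P = 147.3 gives P = 491 and Q = 247.5.
ΔP = 491 - 281 = 210.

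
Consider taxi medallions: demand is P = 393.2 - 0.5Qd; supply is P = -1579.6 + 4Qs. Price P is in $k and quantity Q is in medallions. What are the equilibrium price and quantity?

P* = 174, Q* = 438.4

Solving each curve for Q: Qd = 786.4 - 2P and Qs = 394.9 + 0.25P.
At equilibrium Qd = Qs, so 786.4 - 2P = 394.9 + 0.25P; collecting terms, 391.5 = 2.25P and P* = 174.
Then Q* = 786.4 - 2(174) = 438.4.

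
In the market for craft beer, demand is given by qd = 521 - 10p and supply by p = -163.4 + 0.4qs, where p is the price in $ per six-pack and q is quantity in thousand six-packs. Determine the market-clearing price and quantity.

Inverting to quantity form: qs = 408.5 + 2.5p.
Equating demand and supply, 521 - 10p = 408.5 + 2.5p gives 12.5p = 112.5, so p* = 9.
Substitute back: q* = 521 - 10(9) = 431.

p* = 9, q* = 431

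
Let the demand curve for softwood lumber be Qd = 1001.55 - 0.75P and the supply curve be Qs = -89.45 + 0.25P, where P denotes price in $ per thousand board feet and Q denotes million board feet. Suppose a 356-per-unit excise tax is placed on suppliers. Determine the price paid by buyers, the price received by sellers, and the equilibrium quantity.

P_b = 1180, P_s = 824, Q = 116.55

Suppliers keep P_s = P_b - 356 per unit, so supply in terms of the buyer price is Qs = -178.45 + 0.25P_b.
Market clearing requires 1001.55 - 0.75P_b = -178.45 + 0.25P_b; hence 1180 = P_b and P_b = 1180.
So P_s = 824 and the quantity traded is Q = 1001.55 - 0.75(1180) = 116.55.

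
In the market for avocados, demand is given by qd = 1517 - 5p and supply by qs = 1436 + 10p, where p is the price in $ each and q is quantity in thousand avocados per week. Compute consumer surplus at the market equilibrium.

The market clears where 1517 - 5p = 1436 + 10p. Rearranging, 15p = 81, hence p* = 5.4.
From the demand curve, q* = 1517 - 5(5.4) = 1490.
Demand choke price (qd = 0): p = 1517/5 = 303.4. Consumer surplus = ½ × (303.4 - 5.4) × 1490 = 222010.

Consumer surplus = 222010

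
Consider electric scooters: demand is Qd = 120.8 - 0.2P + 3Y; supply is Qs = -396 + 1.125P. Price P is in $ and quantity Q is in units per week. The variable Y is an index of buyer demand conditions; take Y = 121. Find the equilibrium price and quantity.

P* = 664, Q* = 351

With Y = 121, demand is Qd = 483.8 - 0.2P.
Equating demand and supply, 483.8 - 0.2P = -396 + 1.125P gives 1.325P = 879.8, so P* = 664.
Plugging P* into demand: Q* = 483.8 - 0.2(664) = 351.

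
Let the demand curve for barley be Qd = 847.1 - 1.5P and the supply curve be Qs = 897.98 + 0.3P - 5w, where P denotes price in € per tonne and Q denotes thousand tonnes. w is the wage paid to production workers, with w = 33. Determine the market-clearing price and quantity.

With w = 33, supply is Qs = 732.98 + 0.3P.
Set Qd = Qs: 847.1 - 1.5P = 732.98 + 0.3P, so 114.12 = 1.8P and P* = 63.4.
Then Q* = 847.1 - 1.5(63.4) = 752.

P* = 63.4, Q* = 752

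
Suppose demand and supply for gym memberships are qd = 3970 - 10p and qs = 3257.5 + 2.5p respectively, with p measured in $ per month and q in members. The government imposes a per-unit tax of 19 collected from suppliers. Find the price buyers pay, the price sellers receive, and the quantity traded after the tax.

p_b = 60.8, p_s = 41.8, q = 3362

Suppliers keep p_s = p_b - 19 per unit, so supply in terms of the buyer price is qs = 3210 + 2.5p_b.
Market clearing requires 3970 - 10p_b = 3210 + 2.5p_b; hence 760 = 12.5p_b and p_b = 60.8.
So p_s = 41.8 and the quantity traded is q = 3970 - 10(60.8) = 3362.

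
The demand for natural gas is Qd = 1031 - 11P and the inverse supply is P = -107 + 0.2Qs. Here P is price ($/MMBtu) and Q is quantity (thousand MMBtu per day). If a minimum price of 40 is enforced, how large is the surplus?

Solving each curve for Q: Qs = 535 + 5P.
With P fixed at 40, quantity demanded is 591 and quantity supplied is 735.
Surplus = Qs - Qd = 735 - 591 = 144.

Surplus = 144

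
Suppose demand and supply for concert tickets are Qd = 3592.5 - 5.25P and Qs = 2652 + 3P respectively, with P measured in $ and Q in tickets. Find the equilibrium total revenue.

Total revenue = 341316

The market clears where 3592.5 - 5.25P = 2652 + 3P. Rearranging, 8.25P = 940.5, hence P* = 114.
Substitute back: Q* = 3592.5 - 5.25(114) = 2994.
Total revenue = P* × Q* = 114 × 2994 = 341316.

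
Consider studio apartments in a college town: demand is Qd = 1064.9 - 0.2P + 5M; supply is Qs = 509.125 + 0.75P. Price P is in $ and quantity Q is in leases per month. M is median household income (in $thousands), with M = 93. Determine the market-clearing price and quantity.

With M = 93, demand is Qd = 1529.9 - 0.2P.
Set Qd = Qs: 1529.9 - 0.2P = 509.125 + 0.75P, so 1020.775 = 0.95P and P* = 1074.5.
Then Q* = 1529.9 - 0.2(1074.5) = 1315.

P* = 1074.5, Q* = 1315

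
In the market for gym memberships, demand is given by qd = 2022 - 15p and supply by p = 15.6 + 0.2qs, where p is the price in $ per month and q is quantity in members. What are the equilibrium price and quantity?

p* = 105, q* = 447

Inverting to quantity form: qs = -78 + 5p.
Equating demand and supply, 2022 - 15p = -78 + 5p gives 20p = 2100, so p* = 105.
Plugging p* into demand: q* = 2022 - 15(105) = 447.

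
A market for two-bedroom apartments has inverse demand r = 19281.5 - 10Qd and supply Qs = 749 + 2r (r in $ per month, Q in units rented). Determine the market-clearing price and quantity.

r* = 561.5, Q* = 1872

Rewriting in direct form: Qd = 1928.15 - 0.1r.
At equilibrium Qd = Qs, so 1928.15 - 0.1r = 749 + 2r; collecting terms, 1179.15 = 2.1r and r* = 561.5.
Then Q* = 1928.15 - 0.1(561.5) = 1872.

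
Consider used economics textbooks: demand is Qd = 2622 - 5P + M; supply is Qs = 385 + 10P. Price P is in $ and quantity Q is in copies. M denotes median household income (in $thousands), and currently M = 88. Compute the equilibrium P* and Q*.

With M = 88, demand is Qd = 2710 - 5P.
Equating demand and supply, 2710 - 5P = 385 + 10P gives 15P = 2325, so P* = 155.
Then Q* = 2710 - 5(155) = 1935.

P* = 155, Q* = 1935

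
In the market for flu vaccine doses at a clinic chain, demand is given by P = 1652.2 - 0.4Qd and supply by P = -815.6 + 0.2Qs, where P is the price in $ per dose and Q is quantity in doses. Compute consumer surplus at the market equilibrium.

In direct form, Qd = 4130.5 - 2.5P and Qs = 4078 + 5P.
Set Qd = Qs: 4130.5 - 2.5P = 4078 + 5P, so 52.5 = 7.5P and P* = 7.
Substitute back: Q* = 4130.5 - 2.5(7) = 4113.
Demand choke price (Qd = 0): P = 4130.5/2.5 = 1652.2. Consumer surplus = ½ × (1652.2 - 7) × 4113 = 3383353.8.

Consumer surplus = 3383353.8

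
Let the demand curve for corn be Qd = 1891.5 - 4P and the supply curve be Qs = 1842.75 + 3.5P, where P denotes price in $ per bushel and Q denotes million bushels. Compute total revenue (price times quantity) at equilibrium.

Set Qd = Qs: 1891.5 - 4P = 1842.75 + 3.5P, so 48.75 = 7.5P and P* = 6.5.
Substitute back: Q* = 1891.5 - 4(6.5) = 1865.5.
Total revenue = P* × Q* = 6.5 × 1865.5 = 12125.75.

Total revenue = 12125.75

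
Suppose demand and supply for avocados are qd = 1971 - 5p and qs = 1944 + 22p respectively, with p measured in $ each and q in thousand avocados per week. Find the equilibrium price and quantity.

At equilibrium qd = qs, so 1971 - 5p = 1944 + 22p; collecting terms, 27 = 27p and p* = 1.
Plugging p* into demand: q* = 1971 - 5(1) = 1966.

p* = 1, q* = 1966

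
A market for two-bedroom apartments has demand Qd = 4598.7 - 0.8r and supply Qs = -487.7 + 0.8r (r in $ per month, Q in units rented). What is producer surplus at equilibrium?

The market clears where 4598.7 - 0.8r = -487.7 + 0.8r. Rearranging, 1.6r = 5086.4, hence r* = 3179.
Then Q* = 4598.7 - 0.8(3179) = 2055.5.
Supply choke price (Qs = 0): r = 609.625. Producer surplus = ½ × (3179 - 609.625) × 2055.5 = 2640675.15625.

Producer surplus = 2640675.15625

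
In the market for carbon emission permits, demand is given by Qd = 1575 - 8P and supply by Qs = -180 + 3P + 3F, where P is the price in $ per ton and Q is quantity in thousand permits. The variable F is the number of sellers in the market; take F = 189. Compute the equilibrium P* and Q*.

P* = 108, Q* = 711

With F = 189, supply is Qs = 387 + 3P.
Equating demand and supply, 1575 - 8P = 387 + 3P gives 11P = 1188, so P* = 108.
Plugging P* into demand: Q* = 1575 - 8(108) = 711.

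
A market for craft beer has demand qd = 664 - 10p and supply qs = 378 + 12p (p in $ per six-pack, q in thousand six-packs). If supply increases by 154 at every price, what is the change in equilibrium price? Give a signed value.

Δp = -7

At equilibrium qd = qs, so 664 - 10p = 378 + 12p; collecting terms, 286 = 22p and p* = 13.
Substitute back: q* = 664 - 10(13) = 534.
After the shift, supply is qs = 532 + 12p.
The new intersection has 132 = 22p, i.e. p = 6, q = 604.
Δp = 6 - 13 = -7.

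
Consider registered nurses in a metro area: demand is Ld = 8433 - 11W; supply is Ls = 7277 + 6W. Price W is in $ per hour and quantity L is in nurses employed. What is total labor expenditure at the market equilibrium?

The market clears where 8433 - 11W = 7277 + 6W. Rearranging, 17W = 1156, hence W* = 68.
Substitute back: L* = 8433 - 11(68) = 7685.
Total labor expenditure = W* × L* = 68 × 7685 = 522580.

Total labor expenditure = 522580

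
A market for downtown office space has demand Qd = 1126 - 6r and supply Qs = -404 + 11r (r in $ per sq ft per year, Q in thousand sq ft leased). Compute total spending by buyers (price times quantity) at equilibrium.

Set Qd = Qs: 1126 - 6r = -404 + 11r, so 1530 = 17r and r* = 90.
Plugging r* into demand: Q* = 1126 - 6(90) = 586.
Total spending by buyers = r* × Q* = 90 × 586 = 52740.

Total spending by buyers = 52740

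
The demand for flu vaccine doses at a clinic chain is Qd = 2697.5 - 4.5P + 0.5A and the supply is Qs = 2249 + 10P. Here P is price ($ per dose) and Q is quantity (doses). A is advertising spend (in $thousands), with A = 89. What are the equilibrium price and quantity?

P* = 34, Q* = 2589

With A = 89, demand is Qd = 2742 - 4.5P.
Set Qd = Qs: 2742 - 4.5P = 2249 + 10P, so 493 = 14.5P and P* = 34.
Substitute back: Q* = 2742 - 4.5(34) = 2589.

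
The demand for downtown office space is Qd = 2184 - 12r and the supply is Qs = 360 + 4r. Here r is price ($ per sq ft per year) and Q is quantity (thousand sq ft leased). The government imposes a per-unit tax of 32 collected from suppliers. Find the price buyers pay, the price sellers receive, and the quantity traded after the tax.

r_b = 122, r_s = 90, Q = 720

The tax drives a wedge r_b - r_s = 32. Substituting r_s = r_b - 32 into supply: Qs = 232 + 4r_b.
Equate demand and the shifted supply: 2184 - 12r_b = 232 + 4r_b, giving 16r_b = 1952, so r_b = 122.
So r_s = 90 and the quantity traded is Q = 2184 - 12(122) = 720.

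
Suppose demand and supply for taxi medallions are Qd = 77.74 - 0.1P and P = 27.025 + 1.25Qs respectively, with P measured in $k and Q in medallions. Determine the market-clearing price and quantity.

P* = 110.4, Q* = 66.7

Inverting to quantity form: Qs = -21.62 + 0.8P.
The market clears where 77.74 - 0.1P = -21.62 + 0.8P. Rearranging, 0.9P = 99.36, hence P* = 110.4.
From the demand curve, Q* = 77.74 - 0.1(110.4) = 66.7.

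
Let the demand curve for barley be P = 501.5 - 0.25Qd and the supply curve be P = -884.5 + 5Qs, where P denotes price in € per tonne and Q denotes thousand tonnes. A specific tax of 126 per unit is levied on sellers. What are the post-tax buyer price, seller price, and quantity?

Rewriting in direct form: Qd = 2006 - 4P and Qs = 176.9 + 0.2P.
Sellers keep P_s = P_b - 126 per unit, so supply in terms of the buyer price is Qs = 151.7 + 0.2P_b.
Market clearing requires 2006 - 4P_b = 151.7 + 0.2P_b; hence 1854.3 = 4.2P_b and P_b = 441.5.
So P_s = 315.5 and the quantity traded is Q = 2006 - 4(441.5) = 240.

P_b = 441.5, P_s = 315.5, Q = 240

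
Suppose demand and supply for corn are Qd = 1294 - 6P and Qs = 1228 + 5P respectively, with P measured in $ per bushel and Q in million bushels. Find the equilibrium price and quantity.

Equating demand and supply, 1294 - 6P = 1228 + 5P gives 11P = 66, so P* = 6.
Then Q* = 1294 - 6(6) = 1258.

P* = 6, Q* = 1258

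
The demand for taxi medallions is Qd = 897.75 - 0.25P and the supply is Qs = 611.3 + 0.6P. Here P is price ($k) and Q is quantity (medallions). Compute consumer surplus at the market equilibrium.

Set Qd = Qs: 897.75 - 0.25P = 611.3 + 0.6P, so 286.45 = 0.85P and P* = 337.
Plugging P* into demand: Q* = 897.75 - 0.25(337) = 813.5.
Demand choke price (Qd = 0): P = 897.75/0.25 = 3591. Consumer surplus = ½ × (3591 - 337) × 813.5 = 1323564.5.

Consumer surplus = 1323564.5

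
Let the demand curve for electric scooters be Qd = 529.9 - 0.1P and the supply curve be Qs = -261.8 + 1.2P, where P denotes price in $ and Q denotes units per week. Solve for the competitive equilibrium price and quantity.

The market clears where 529.9 - 0.1P = -261.8 + 1.2P. Rearranging, 1.3P = 791.7, hence P* = 609.
Substitute back: Q* = 529.9 - 0.1(609) = 469.

P* = 609, Q* = 469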